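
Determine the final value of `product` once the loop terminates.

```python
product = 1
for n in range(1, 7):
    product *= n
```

Let's trace through this code step by step.

Initialize: product = 1
Entering loop: for n in range(1, 7):
After iteration 1: n = 1, product = 1
After iteration 2: n = 2, product = 2
After iteration 3: n = 3, product = 6
After iteration 4: n = 4, product = 24
After iteration 5: n = 5, product = 120
After iteration 6: n = 6, product = 720
Loop ends.

Final answer: 720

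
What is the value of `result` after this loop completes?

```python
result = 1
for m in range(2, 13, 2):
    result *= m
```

Let's trace through this code step by step.

Initialize: result = 1
Entering loop: for m in range(2, 13, 2):
After iteration 1: m = 2, result = 2
After iteration 2: m = 4, result = 8
After iteration 3: m = 6, result = 48
After iteration 4: m = 8, result = 384
After iteration 5: m = 10, result = 3840
After iteration 6: m = 12, result = 46080
Loop ends.

Final answer: 46080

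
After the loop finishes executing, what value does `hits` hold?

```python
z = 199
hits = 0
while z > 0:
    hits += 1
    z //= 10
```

Let's trace through this code step by step.

Initialize: z = 199
Initialize: hits = 0
Entering loop: while z > 0:
After iteration 1: z = 19, hits = 1
After iteration 2: z = 1, hits = 2
After iteration 3: z = 0, hits = 3
Loop ends.

Final answer: 3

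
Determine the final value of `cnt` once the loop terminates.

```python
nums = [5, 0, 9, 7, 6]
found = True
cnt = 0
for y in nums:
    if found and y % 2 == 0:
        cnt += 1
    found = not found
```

Let's trace through this code step by step.

Initialize: nums = [5, 0, 9, 7, 6]
Initialize: found = True
Initialize: cnt = 0
Entering loop: for y in nums:
After iteration 1: y = 5, found = False, cnt = 0
After iteration 2: y = 0, found = True, cnt = 0
After iteration 3: y = 9, found = False, cnt = 0
After iteration 4: y = 7, found = True, cnt = 0
After iteration 5: y = 6, found = False, cnt = 1
Loop ends.

Final answer: 1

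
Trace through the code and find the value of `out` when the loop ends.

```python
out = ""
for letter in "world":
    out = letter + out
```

Let's trace through this code step by step.

Initialize: out = ''
Entering loop: for letter in "world":
After iteration 1: letter = 'w', out = 'w'
After iteration 2: letter = 'o', out = 'ow'
After iteration 3: letter = 'r', out = 'row'
After iteration 4: letter = 'l', out = 'lrow'
After iteration 5: letter = 'd', out = 'dlrow'
Loop ends.

Final answer: 'dlrow'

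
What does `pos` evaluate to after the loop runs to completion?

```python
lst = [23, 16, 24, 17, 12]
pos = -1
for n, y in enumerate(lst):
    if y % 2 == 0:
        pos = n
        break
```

Let's trace through this code step by step.

Initialize: lst = [23, 16, 24, 17, 12]
Initialize: pos = -1
Entering loop: for n, y in enumerate(lst):
After iteration 1: n = 0, y = 23, pos = -1
After iteration 2: n = 1, y = 16, pos = 1
Loop ends.

Final answer: 1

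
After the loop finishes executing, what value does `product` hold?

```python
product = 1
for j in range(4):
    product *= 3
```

Let's trace through this code step by step.

Initialize: product = 1
Entering loop: for j in range(4):
After iteration 1: j = 0, product = 3
After iteration 2: j = 1, product = 9
After iteration 3: j = 2, product = 27
After iteration 4: j = 3, product = 81
Loop ends.

Final answer: 81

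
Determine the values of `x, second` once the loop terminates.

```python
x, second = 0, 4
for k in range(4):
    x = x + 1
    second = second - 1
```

Let's trace through this code step by step.

Initialize: x = 0
Initialize: second = 4
Entering loop: for k in range(4):
After iteration 1: k = 0, x = 1, second = 3
After iteration 2: k = 1, x = 2, second = 2
After iteration 3: k = 2, x = 3, second = 1
After iteration 4: k = 3, x = 4, second = 0
Loop ends.

Final answer: 4, 0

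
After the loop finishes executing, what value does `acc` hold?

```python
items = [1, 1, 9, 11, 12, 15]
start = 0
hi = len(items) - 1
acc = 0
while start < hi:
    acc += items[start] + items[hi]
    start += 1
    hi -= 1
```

Let's trace through this code step by step.

Initialize: items = [1, 1, 9, 11, 12, 15]
Initialize: start = 0
Initialize: hi = 5
Initialize: acc = 0
Entering loop: while start < hi:
After iteration 1: start = 1, hi = 4, acc = 16
After iteration 2: start = 2, hi = 3, acc = 29
After iteration 3: start = 3, hi = 2, acc = 49
Loop ends.

Final answer: 49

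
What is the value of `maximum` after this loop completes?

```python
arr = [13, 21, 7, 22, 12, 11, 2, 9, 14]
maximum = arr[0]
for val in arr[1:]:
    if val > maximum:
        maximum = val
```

Let's trace through this code step by step.

Initialize: arr = [13, 21, 7, 22, 12, 11, 2, 9, 14]
Initialize: maximum = 13
Entering loop: for val in arr[1:]:
After iteration 1: val = 21, maximum = 21
After iteration 2: val = 7, maximum = 21
After iteration 3: val = 22, maximum = 22
After iteration 4: val = 12, maximum = 22
After iteration 5: val = 11, maximum = 22
After iteration 6: val = 2, maximum = 22
After iteration 7: val = 9, maximum = 22
After iteration 8: val = 14, maximum = 22
Loop ends.

Final answer: 22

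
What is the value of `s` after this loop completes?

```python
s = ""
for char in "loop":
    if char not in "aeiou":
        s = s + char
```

Let's trace through this code step by step.

Initialize: s = ''
Entering loop: for char in "loop":
After iteration 1: char = 'l', s = 'l'
After iteration 2: char = 'o', s = 'l'
After iteration 3: char = 'o', s = 'l'
After iteration 4: char = 'p', s = 'lp'
Loop ends.

Final answer: 'lp'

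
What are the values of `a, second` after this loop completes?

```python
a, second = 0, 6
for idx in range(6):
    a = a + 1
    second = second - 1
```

Let's trace through this code step by step.

Initialize: a = 0
Initialize: second = 6
Entering loop: for idx in range(6):
After iteration 1: idx = 0, a = 1, second = 5
After iteration 2: idx = 1, a = 2, second = 4
After iteration 3: idx = 2, a = 3, second = 3
After iteration 4: idx = 3, a = 4, second = 2
After iteration 5: idx = 4, a = 5, second = 1
After iteration 6: idx = 5, a = 6, second = 0
Loop ends.

Final answer: 6, 0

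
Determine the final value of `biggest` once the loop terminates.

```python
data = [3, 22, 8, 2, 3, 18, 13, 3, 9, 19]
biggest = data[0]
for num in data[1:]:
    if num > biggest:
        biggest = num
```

Let's trace through this code step by step.

Initialize: data = [3, 22, 8, 2, 3, 18, 13, 3, 9, 19]
Initialize: biggest = 3
Entering loop: for num in data[1:]:
After iteration 1: num = 22, biggest = 22
After iteration 2: num = 8, biggest = 22
After iteration 3: num = 2, biggest = 22
After iteration 4: num = 3, biggest = 22
After iteration 5: num = 18, biggest = 22
After iteration 6: num = 13, biggest = 22
After iteration 7: num = 3, biggest = 22
After iteration 8: num = 9, biggest = 22
After iteration 9: num = 19, biggest = 22
Loop ends.

Final answer: 22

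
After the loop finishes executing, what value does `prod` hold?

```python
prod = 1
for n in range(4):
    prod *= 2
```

Let's trace through this code step by step.

Initialize: prod = 1
Entering loop: for n in range(4):
After iteration 1: n = 0, prod = 2
After iteration 2: n = 1, prod = 4
After iteration 3: n = 2, prod = 8
After iteration 4: n = 3, prod = 16
Loop ends.

Final answer: 16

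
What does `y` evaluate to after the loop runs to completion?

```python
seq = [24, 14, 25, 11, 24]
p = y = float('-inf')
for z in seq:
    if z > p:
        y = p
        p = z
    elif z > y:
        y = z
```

Let's trace through this code step by step.

Initialize: seq = [24, 14, 25, 11, 24]
Initialize: p = -inf
Initialize: y = -inf
Entering loop: for z in seq:
After iteration 1: z = 24, p = 24, y = -inf
After iteration 2: z = 14, p = 24, y = 14
After iteration 3: z = 25, p = 25, y = 24
After iteration 4: z = 11, p = 25, y = 24
After iteration 5: z = 24, p = 25, y = 24
Loop ends.

Final answer: 24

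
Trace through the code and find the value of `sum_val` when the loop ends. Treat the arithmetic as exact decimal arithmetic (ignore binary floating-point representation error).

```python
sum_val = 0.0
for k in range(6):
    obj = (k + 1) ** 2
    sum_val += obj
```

Let's trace through this code step by step.

Initialize: sum_val = 0.0
Entering loop: for k in range(6):
After iteration 1: k = 0, sum_val = 1.0, obj = 1
After iteration 2: k = 1, sum_val = 5.0, obj = 4
After iteration 3: k = 2, sum_val = 14.0, obj = 9
After iteration 4: k = 3, sum_val = 30.0, obj = 16
After iteration 5: k = 4, sum_val = 55.0, obj = 25
After iteration 6: k = 5, sum_val = 91.0, obj = 36
Loop ends.

Final answer: 91.0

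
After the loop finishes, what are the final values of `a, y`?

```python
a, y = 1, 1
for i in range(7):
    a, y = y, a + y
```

Let's trace through this code step by step.

Initialize: a = 1
Initialize: y = 1
Entering loop: for i in range(7):
After iteration 1: i = 0, a = 1, y = 2
After iteration 2: i = 1, a = 2, y = 3
After iteration 3: i = 2, a = 3, y = 5
After iteration 4: i = 3, a = 5, y = 8
After iteration 5: i = 4, a = 8, y = 13
After iteration 6: i = 5, a = 13, y = 21
After iteration 7: i = 6, a = 21, y = 34
Loop ends.

Final answer: 21, 34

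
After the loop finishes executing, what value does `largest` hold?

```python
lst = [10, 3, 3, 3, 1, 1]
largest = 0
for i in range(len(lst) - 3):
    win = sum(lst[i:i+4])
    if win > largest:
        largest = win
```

Let's trace through this code step by step.

Initialize: lst = [10, 3, 3, 3, 1, 1]
Initialize: largest = 0
Entering loop: for i in range(len(lst) - 3):
After iteration 1: i = 0, largest = 19, win = 19
After iteration 2: i = 1, largest = 19, win = 10
After iteration 3: i = 2, largest = 19, win = 8
Loop ends.

Final answer: 19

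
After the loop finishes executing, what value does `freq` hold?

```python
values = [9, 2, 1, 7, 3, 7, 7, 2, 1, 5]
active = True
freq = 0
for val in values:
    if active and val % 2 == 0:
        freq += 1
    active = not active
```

Let's trace through this code step by step.

Initialize: values = [9, 2, 1, 7, 3, 7, 7, 2, 1, 5]
Initialize: active = True
Initialize: freq = 0
Entering loop: for val in values:
After iteration 1: val = 9, active = False, freq = 0
After iteration 2: val = 2, active = True, freq = 0
After iteration 3: val = 1, active = False, freq = 0
After iteration 4: val = 7, active = True, freq = 0
After iteration 5: val = 3, active = False, freq = 0
After iteration 6: val = 7, active = True, freq = 0
After iteration 7: val = 7, active = False, freq = 0
After iteration 8: val = 2, active = True, freq = 0
After iteration 9: val = 1, active = False, freq = 0
After iteration 10: val = 5, active = True, freq = 0
Loop ends.

Final answer: 0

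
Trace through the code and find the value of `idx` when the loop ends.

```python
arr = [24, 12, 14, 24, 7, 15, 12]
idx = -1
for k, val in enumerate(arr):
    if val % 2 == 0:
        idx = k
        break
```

Let's trace through this code step by step.

Initialize: arr = [24, 12, 14, 24, 7, 15, 12]
Initialize: idx = -1
Entering loop: for k, val in enumerate(arr):
After iteration 1: k = 0, val = 24, idx = 0
Loop ends.

Final answer: 0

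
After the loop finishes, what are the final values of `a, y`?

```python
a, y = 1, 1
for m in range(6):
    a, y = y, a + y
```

Let's trace through this code step by step.

Initialize: a = 1
Initialize: y = 1
Entering loop: for m in range(6):
After iteration 1: m = 0, a = 1, y = 2
After iteration 2: m = 1, a = 2, y = 3
After iteration 3: m = 2, a = 3, y = 5
After iteration 4: m = 3, a = 5, y = 8
After iteration 5: m = 4, a = 8, y = 13
After iteration 6: m = 5, a = 13, y = 21
Loop ends.

Final answer: 13, 21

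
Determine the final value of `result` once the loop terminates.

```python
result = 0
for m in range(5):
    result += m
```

Let's trace through this code step by step.

Initialize: result = 0
Entering loop: for m in range(5):
After iteration 1: m = 0, result = 0
After iteration 2: m = 1, result = 1
After iteration 3: m = 2, result = 3
After iteration 4: m = 3, result = 6
After iteration 5: m = 4, result = 10
Loop ends.

Final answer: 10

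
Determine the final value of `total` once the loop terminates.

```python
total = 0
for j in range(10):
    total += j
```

Let's trace through this code step by step.

Initialize: total = 0
Entering loop: for j in range(10):
After iteration 1: j = 0, total = 0
After iteration 2: j = 1, total = 1
After iteration 3: j = 2, total = 3
After iteration 4: j = 3, total = 6
After iteration 5: j = 4, total = 10
After iteration 6: j = 5, total = 15
After iteration 7: j = 6, total = 21
After iteration 8: j = 7, total = 28
After iteration 9: j = 8, total = 36
After iteration 10: j = 9, total = 45
Loop ends.

Final answer: 45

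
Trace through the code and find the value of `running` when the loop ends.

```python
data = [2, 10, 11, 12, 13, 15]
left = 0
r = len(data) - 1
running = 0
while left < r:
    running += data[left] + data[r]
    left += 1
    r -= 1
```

Let's trace through this code step by step.

Initialize: data = [2, 10, 11, 12, 13, 15]
Initialize: left = 0
Initialize: r = 5
Initialize: running = 0
Entering loop: while left < r:
After iteration 1: left = 1, r = 4, running = 17
After iteration 2: left = 2, r = 3, running = 40
After iteration 3: left = 3, r = 2, running = 63
Loop ends.

Final answer: 63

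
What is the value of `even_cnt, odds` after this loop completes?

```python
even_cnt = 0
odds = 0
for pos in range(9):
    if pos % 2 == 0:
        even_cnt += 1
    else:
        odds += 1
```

Let's trace through this code step by step.

Initialize: even_cnt = 0
Initialize: odds = 0
Entering loop: for pos in range(9):
After iteration 1: pos = 0, even_cnt = 1, odds = 0
After iteration 2: pos = 1, even_cnt = 1, odds = 1
After iteration 3: pos = 2, even_cnt = 2, odds = 1
After iteration 4: pos = 3, even_cnt = 2, odds = 2
After iteration 5: pos = 4, even_cnt = 3, odds = 2
After iteration 6: pos = 5, even_cnt = 3, odds = 3
After iteration 7: pos = 6, even_cnt = 4, odds = 3
After iteration 8: pos = 7, even_cnt = 4, odds = 4
After iteration 9: pos = 8, even_cnt = 5, odds = 4
Loop ends.

Final answer: 5, 4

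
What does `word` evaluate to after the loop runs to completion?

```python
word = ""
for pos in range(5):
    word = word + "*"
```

Let's trace through this code step by step.

Initialize: word = ''
Entering loop: for pos in range(5):
After iteration 1: pos = 0, word = '*'
After iteration 2: pos = 1, word = '**'
After iteration 3: pos = 2, word = '***'
After iteration 4: pos = 3, word = '****'
After iteration 5: pos = 4, word = '*****'
Loop ends.

Final answer: '*****'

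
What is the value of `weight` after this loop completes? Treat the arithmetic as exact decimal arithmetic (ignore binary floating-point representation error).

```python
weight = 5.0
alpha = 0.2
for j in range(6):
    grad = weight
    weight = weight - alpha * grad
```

Let's trace through this code step by step.

Initialize: weight = 5.0
Initialize: alpha = 0.2
Entering loop: for j in range(6):
After iteration 1: j = 0, weight = 4.0, grad = 5.0
After iteration 2: j = 1, weight = 3.2, grad = 4.0
After iteration 3: j = 2, weight = 2.56, grad = 3.2
After iteration 4: j = 3, weight = 2.048, grad = 2.56
After iteration 5: j = 4, weight = 1.6384, grad = 2.048
After iteration 6: j = 5, weight = 1.31072, grad = 1.6384
Loop ends.

Final answer: 1.31072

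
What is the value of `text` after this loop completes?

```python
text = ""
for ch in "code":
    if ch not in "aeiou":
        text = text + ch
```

Let's trace through this code step by step.

Initialize: text = ''
Entering loop: for ch in "code":
After iteration 1: ch = 'c', text = 'c'
After iteration 2: ch = 'o', text = 'c'
After iteration 3: ch = 'd', text = 'cd'
After iteration 4: ch = 'e', text = 'cd'
Loop ends.

Final answer: 'cd'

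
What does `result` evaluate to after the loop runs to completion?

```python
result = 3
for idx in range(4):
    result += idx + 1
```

Let's trace through this code step by step.

Initialize: result = 3
Entering loop: for idx in range(4):
After iteration 1: idx = 0, result = 4
After iteration 2: idx = 1, result = 6
After iteration 3: idx = 2, result = 9
After iteration 4: idx = 3, result = 13
Loop ends.

Final answer: 13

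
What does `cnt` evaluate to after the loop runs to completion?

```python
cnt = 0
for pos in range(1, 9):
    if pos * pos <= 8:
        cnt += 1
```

Let's trace through this code step by step.

Initialize: cnt = 0
Entering loop: for pos in range(1, 9):
After iteration 1: pos = 1, cnt = 1
After iteration 2: pos = 2, cnt = 2
After iteration 3: pos = 3, cnt = 2
After iteration 4: pos = 4, cnt = 2
After iteration 5: pos = 5, cnt = 2
After iteration 6: pos = 6, cnt = 2
After iteration 7: pos = 7, cnt = 2
After iteration 8: pos = 8, cnt = 2
Loop ends.

Final answer: 2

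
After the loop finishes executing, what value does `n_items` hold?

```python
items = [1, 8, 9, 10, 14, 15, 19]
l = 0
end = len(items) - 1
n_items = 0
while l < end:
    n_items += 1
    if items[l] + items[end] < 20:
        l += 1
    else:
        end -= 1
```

Let's trace through this code step by step.

Initialize: items = [1, 8, 9, 10, 14, 15, 19]
Initialize: l = 0
Initialize: end = 6
Initialize: n_items = 0
Entering loop: while l < end:
After iteration 1: l = 0, end = 5, n_items = 1
After iteration 2: l = 1, end = 5, n_items = 2
After iteration 3: l = 1, end = 4, n_items = 3
After iteration 4: l = 1, end = 3, n_items = 4
After iteration 5: l = 2, end = 3, n_items = 5
After iteration 6: l = 3, end = 3, n_items = 6
Loop ends.

Final answer: 6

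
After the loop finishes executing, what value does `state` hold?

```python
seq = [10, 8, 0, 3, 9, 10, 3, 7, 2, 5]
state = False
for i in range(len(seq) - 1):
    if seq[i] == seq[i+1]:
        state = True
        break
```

Let's trace through this code step by step.

Initialize: seq = [10, 8, 0, 3, 9, 10, 3, 7, 2, 5]
Initialize: state = False
Entering loop: for i in range(len(seq) - 1):
After iteration 1: i = 0, state = False
After iteration 2: i = 1, state = False
After iteration 3: i = 2, state = False
After iteration 4: i = 3, state = False
After iteration 5: i = 4, state = False
After iteration 6: i = 5, state = False
After iteration 7: i = 6, state = False
After iteration 8: i = 7, state = False
After iteration 9: i = 8, state = False
Loop ends.

Final answer: False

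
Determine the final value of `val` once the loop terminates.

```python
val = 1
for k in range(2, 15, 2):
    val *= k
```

Let's trace through this code step by step.

Initialize: val = 1
Entering loop: for k in range(2, 15, 2):
After iteration 1: k = 2, val = 2
After iteration 2: k = 4, val = 8
After iteration 3: k = 6, val = 48
After iteration 4: k = 8, val = 384
After iteration 5: k = 10, val = 3840
After iteration 6: k = 12, val = 46080
After iteration 7: k = 14, val = 645120
Loop ends.

Final answer: 645120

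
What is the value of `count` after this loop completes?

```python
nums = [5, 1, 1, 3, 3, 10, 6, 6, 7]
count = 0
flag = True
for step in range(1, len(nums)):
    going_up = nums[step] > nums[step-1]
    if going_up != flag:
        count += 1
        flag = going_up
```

Let's trace through this code step by step.

Initialize: nums = [5, 1, 1, 3, 3, 10, 6, 6, 7]
Initialize: count = 0
Initialize: flag = True
Entering loop: for step in range(1, len(nums)):
After iteration 1: step = 1, count = 1, flag = False, going_up = False
After iteration 2: step = 2, count = 1, flag = False, going_up = False
After iteration 3: step = 3, count = 2, flag = True, going_up = True
After iteration 4: step = 4, count = 3, flag = False, going_up = False
After iteration 5: step = 5, count = 4, flag = True, going_up = True
After iteration 6: step = 6, count = 5, flag = False, going_up = False
After iteration 7: step = 7, count = 5, flag = False, going_up = False
After iteration 8: step = 8, count = 6, flag = True, going_up = True
Loop ends.

Final answer: 6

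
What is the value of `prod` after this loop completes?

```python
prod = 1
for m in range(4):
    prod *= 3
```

Let's trace through this code step by step.

Initialize: prod = 1
Entering loop: for m in range(4):
After iteration 1: m = 0, prod = 3
After iteration 2: m = 1, prod = 9
After iteration 3: m = 2, prod = 27
After iteration 4: m = 3, prod = 81
Loop ends.

Final answer: 81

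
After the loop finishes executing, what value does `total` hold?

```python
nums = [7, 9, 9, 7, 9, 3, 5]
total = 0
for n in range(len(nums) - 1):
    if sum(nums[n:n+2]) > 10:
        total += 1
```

Let's trace through this code step by step.

Initialize: nums = [7, 9, 9, 7, 9, 3, 5]
Initialize: total = 0
Entering loop: for n in range(len(nums) - 1):
After iteration 1: n = 0, total = 1
After iteration 2: n = 1, total = 2
After iteration 3: n = 2, total = 3
After iteration 4: n = 3, total = 4
After iteration 5: n = 4, total = 5
After iteration 6: n = 5, total = 5
Loop ends.

Final answer: 5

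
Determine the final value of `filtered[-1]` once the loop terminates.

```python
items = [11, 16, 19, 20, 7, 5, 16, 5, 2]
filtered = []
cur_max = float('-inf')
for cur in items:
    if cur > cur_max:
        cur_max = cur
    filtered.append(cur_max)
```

Let's trace through this code step by step.

Initialize: items = [11, 16, 19, 20, 7, 5, 16, 5, 2]
Initialize: filtered = []
Initialize: cur_max = -inf
Entering loop: for cur in items:
After iteration 1: cur = 11, filtered = [11], cur_max = 11
After iteration 2: cur = 16, filtered = [11, 16], cur_max = 16
After iteration 3: cur = 19, filtered = [11, 16, 19], cur_max = 19
After iteration 4: cur = 20, filtered = [11, 16, 19, 20], cur_max = 20
After iteration 5: cur = 7, filtered = [11, 16, 19, 20, 20], cur_max = 20
After iteration 6: cur = 5, filtered = [11, 16, 19, 20, 20, 20], cur_max = 20
After iteration 7: cur = 16, filtered = [11, 16, 19, 20, 20, 20, 20], cur_max = 20
After iteration 8: cur = 5, filtered = [11, 16, 19, 20, 20, 20, 20, 20], cur_max = 20
After iteration 9: cur = 2, filtered = [11, 16, 19, 20, 20, 20, 20, 20, 20], cur_max = 20
Loop ends.
filtered[-1] = 20

Final answer: 20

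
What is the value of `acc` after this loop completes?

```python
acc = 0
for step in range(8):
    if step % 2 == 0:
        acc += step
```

Let's trace through this code step by step.

Initialize: acc = 0
Entering loop: for step in range(8):
After iteration 1: step = 0, acc = 0
After iteration 2: step = 1, acc = 0
After iteration 3: step = 2, acc = 2
After iteration 4: step = 3, acc = 2
After iteration 5: step = 4, acc = 6
After iteration 6: step = 5, acc = 6
After iteration 7: step = 6, acc = 12
After iteration 8: step = 7, acc = 12
Loop ends.

Final answer: 12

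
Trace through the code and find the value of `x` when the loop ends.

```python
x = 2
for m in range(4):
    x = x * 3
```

Let's trace through this code step by step.

Initialize: x = 2
Entering loop: for m in range(4):
After iteration 1: m = 0, x = 6
After iteration 2: m = 1, x = 18
After iteration 3: m = 2, x = 54
After iteration 4: m = 3, x = 162
Loop ends.

Final answer: 162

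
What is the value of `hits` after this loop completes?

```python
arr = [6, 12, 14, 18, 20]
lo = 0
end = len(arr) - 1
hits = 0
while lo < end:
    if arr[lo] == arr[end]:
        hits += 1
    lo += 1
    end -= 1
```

Let's trace through this code step by step.

Initialize: arr = [6, 12, 14, 18, 20]
Initialize: lo = 0
Initialize: end = 4
Initialize: hits = 0
Entering loop: while lo < end:
After iteration 1: lo = 1, end = 3, hits = 0
After iteration 2: lo = 2, end = 2, hits = 0
Loop ends.

Final answer: 0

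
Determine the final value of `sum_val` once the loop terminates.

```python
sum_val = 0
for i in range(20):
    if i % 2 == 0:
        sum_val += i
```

Let's trace through this code step by step.

Initialize: sum_val = 0
Entering loop: for i in range(20):
After iteration 1: i = 0, sum_val = 0
After iteration 2: i = 1, sum_val = 0
After iteration 3: i = 2, sum_val = 2
After iteration 4: i = 3, sum_val = 2
After iteration 5: i = 4, sum_val = 6
After iteration 6: i = 5, sum_val = 6
After iteration 7: i = 6, sum_val = 12
After iteration 8: i = 7, sum_val = 12
After iteration 9: i = 8, sum_val = 20
After iteration 10: i = 9, sum_val = 20
After iteration 11: i = 10, sum_val = 30
After iteration 12: i = 11, sum_val = 30
After iteration 13: i = 12, sum_val = 42
After iteration 14: i = 13, sum_val = 42
After iteration 15: i = 14, sum_val = 56
After iteration 16: i = 15, sum_val = 56
After iteration 17: i = 16, sum_val = 72
After iteration 18: i = 17, sum_val = 72
After iteration 19: i = 18, sum_val = 90
After iteration 20: i = 19, sum_val = 90
Loop ends.

Final answer: 90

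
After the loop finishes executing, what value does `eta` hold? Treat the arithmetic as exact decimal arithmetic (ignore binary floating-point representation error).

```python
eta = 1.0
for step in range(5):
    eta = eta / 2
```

Let's trace through this code step by step.

Initialize: eta = 1.0
Entering loop: for step in range(5):
After iteration 1: step = 0, eta = 0.5
After iteration 2: step = 1, eta = 0.25
After iteration 3: step = 2, eta = 0.125
After iteration 4: step = 3, eta = 0.0625
After iteration 5: step = 4, eta = 0.03125
Loop ends.

Final answer: 0.03125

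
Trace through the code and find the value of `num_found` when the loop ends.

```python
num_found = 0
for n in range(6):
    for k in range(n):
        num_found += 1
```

Let's trace through this code step by step.

Initialize: num_found = 0
Entering loop: for n in range(6):
After iteration 1: n = 0, num_found = 0
After iteration 2: n = 1, num_found = 1, k = 0
After iteration 3: n = 2, num_found = 3, k = 1
After iteration 4: n = 3, num_found = 6, k = 2
After iteration 5: n = 4, num_found = 10, k = 3
After iteration 6: n = 5, num_found = 15, k = 4
Loop ends.

Final answer: 15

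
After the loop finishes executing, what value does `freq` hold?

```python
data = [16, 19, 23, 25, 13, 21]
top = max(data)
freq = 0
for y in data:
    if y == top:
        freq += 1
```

Let's trace through this code step by step.

Initialize: data = [16, 19, 23, 25, 13, 21]
Initialize: top = 25
Initialize: freq = 0
Entering loop: for y in data:
After iteration 1: y = 16, freq = 0
After iteration 2: y = 19, freq = 0
After iteration 3: y = 23, freq = 0
After iteration 4: y = 25, freq = 1
After iteration 5: y = 13, freq = 1
After iteration 6: y = 21, freq = 1
Loop ends.

Final answer: 1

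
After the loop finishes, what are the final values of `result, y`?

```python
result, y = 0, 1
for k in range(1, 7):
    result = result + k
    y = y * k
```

Let's trace through this code step by step.

Initialize: result = 0
Initialize: y = 1
Entering loop: for k in range(1, 7):
After iteration 1: k = 1, result = 1, y = 1
After iteration 2: k = 2, result = 3, y = 2
After iteration 3: k = 3, result = 6, y = 6
After iteration 4: k = 4, result = 10, y = 24
After iteration 5: k = 5, result = 15, y = 120
After iteration 6: k = 6, result = 21, y = 720
Loop ends.

Final answer: 21, 720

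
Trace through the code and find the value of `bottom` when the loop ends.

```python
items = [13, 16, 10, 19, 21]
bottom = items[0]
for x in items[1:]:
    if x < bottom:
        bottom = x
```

Let's trace through this code step by step.

Initialize: items = [13, 16, 10, 19, 21]
Initialize: bottom = 13
Entering loop: for x in items[1:]:
After iteration 1: x = 16, bottom = 13
After iteration 2: x = 10, bottom = 10
After iteration 3: x = 19, bottom = 10
After iteration 4: x = 21, bottom = 10
Loop ends.

Final answer: 10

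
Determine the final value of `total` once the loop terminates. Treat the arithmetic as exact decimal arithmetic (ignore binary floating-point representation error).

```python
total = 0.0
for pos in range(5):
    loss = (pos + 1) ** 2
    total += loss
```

Let's trace through this code step by step.

Initialize: total = 0.0
Entering loop: for pos in range(5):
After iteration 1: pos = 0, total = 1.0, loss = 1
After iteration 2: pos = 1, total = 5.0, loss = 4
After iteration 3: pos = 2, total = 14.0, loss = 9
After iteration 4: pos = 3, total = 30.0, loss = 16
After iteration 5: pos = 4, total = 55.0, loss = 25
Loop ends.

Final answer: 55.0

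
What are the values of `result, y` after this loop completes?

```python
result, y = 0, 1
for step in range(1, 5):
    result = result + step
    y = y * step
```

Let's trace through this code step by step.

Initialize: result = 0
Initialize: y = 1
Entering loop: for step in range(1, 5):
After iteration 1: step = 1, result = 1, y = 1
After iteration 2: step = 2, result = 3, y = 2
After iteration 3: step = 3, result = 6, y = 6
After iteration 4: step = 4, result = 10, y = 24
Loop ends.

Final answer: 10, 24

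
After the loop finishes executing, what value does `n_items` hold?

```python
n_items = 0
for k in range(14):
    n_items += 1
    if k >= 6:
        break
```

Let's trace through this code step by step.

Initialize: n_items = 0
Entering loop: for k in range(14):
After iteration 1: k = 0, n_items = 1
After iteration 2: k = 1, n_items = 2
After iteration 3: k = 2, n_items = 3
After iteration 4: k = 3, n_items = 4
After iteration 5: k = 4, n_items = 5
After iteration 6: k = 5, n_items = 6
After iteration 7: k = 6, n_items = 7
Loop ends.

Final answer: 7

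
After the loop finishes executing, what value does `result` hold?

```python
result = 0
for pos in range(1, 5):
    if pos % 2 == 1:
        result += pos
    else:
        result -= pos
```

Let's trace through this code step by step.

Initialize: result = 0
Entering loop: for pos in range(1, 5):
After iteration 1: pos = 1, result = 1
After iteration 2: pos = 2, result = -1
After iteration 3: pos = 3, result = 2
After iteration 4: pos = 4, result = -2
Loop ends.

Final answer: -2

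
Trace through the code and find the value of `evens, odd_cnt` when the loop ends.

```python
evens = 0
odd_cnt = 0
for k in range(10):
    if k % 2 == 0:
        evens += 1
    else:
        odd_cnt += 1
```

Let's trace through this code step by step.

Initialize: evens = 0
Initialize: odd_cnt = 0
Entering loop: for k in range(10):
After iteration 1: k = 0, evens = 1, odd_cnt = 0
After iteration 2: k = 1, evens = 1, odd_cnt = 1
After iteration 3: k = 2, evens = 2, odd_cnt = 1
After iteration 4: k = 3, evens = 2, odd_cnt = 2
After iteration 5: k = 4, evens = 3, odd_cnt = 2
After iteration 6: k = 5, evens = 3, odd_cnt = 3
After iteration 7: k = 6, evens = 4, odd_cnt = 3
After iteration 8: k = 7, evens = 4, odd_cnt = 4
After iteration 9: k = 8, evens = 5, odd_cnt = 4
After iteration 10: k = 9, evens = 5, odd_cnt = 5
Loop ends.

Final answer: 5, 5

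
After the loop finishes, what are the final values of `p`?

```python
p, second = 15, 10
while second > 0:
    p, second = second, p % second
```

Let's trace through this code step by step.

Initialize: p = 15
Initialize: second = 10
Entering loop: while second > 0:
After iteration 1: p = 10, second = 5
After iteration 2: p = 5, second = 0
Loop ends.

Final answer: 5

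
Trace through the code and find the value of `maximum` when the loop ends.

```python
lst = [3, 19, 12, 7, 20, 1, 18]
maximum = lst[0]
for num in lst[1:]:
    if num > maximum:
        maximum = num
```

Let's trace through this code step by step.

Initialize: lst = [3, 19, 12, 7, 20, 1, 18]
Initialize: maximum = 3
Entering loop: for num in lst[1:]:
After iteration 1: num = 19, maximum = 19
After iteration 2: num = 12, maximum = 19
After iteration 3: num = 7, maximum = 19
After iteration 4: num = 20, maximum = 20
After iteration 5: num = 1, maximum = 20
After iteration 6: num = 18, maximum = 20
Loop ends.

Final answer: 20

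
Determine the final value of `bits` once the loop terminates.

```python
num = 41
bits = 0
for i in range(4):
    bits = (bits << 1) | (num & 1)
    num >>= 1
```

Let's trace through this code step by step.

Initialize: num = 41
Initialize: bits = 0
Entering loop: for i in range(4):
After iteration 1: i = 0, num = 20, bits = 1
After iteration 2: i = 1, num = 10, bits = 2
After iteration 3: i = 2, num = 5, bits = 4
After iteration 4: i = 3, num = 2, bits = 9
Loop ends.

Final answer: 9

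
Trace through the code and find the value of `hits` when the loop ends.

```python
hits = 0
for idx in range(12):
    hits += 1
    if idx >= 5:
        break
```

Let's trace through this code step by step.

Initialize: hits = 0
Entering loop: for idx in range(12):
After iteration 1: idx = 0, hits = 1
After iteration 2: idx = 1, hits = 2
After iteration 3: idx = 2, hits = 3
After iteration 4: idx = 3, hits = 4
After iteration 5: idx = 4, hits = 5
After iteration 6: idx = 5, hits = 6
Loop ends.

Final answer: 6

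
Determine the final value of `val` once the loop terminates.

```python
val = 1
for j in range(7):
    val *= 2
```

Let's trace through this code step by step.

Initialize: val = 1
Entering loop: for j in range(7):
After iteration 1: j = 0, val = 2
After iteration 2: j = 1, val = 4
After iteration 3: j = 2, val = 8
After iteration 4: j = 3, val = 16
After iteration 5: j = 4, val = 32
After iteration 6: j = 5, val = 64
After iteration 7: j = 6, val = 128
Loop ends.

Final answer: 128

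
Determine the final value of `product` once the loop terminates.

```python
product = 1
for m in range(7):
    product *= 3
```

Let's trace through this code step by step.

Initialize: product = 1
Entering loop: for m in range(7):
After iteration 1: m = 0, product = 3
After iteration 2: m = 1, product = 9
After iteration 3: m = 2, product = 27
After iteration 4: m = 3, product = 81
After iteration 5: m = 4, product = 243
After iteration 6: m = 5, product = 729
After iteration 7: m = 6, product = 2187
Loop ends.

Final answer: 2187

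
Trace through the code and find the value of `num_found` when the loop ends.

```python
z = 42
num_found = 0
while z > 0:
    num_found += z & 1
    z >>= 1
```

Let's trace through this code step by step.

Initialize: z = 42
Initialize: num_found = 0
Entering loop: while z > 0:
After iteration 1: z = 21, num_found = 0
After iteration 2: z = 10, num_found = 1
After iteration 3: z = 5, num_found = 1
After iteration 4: z = 2, num_found = 2
After iteration 5: z = 1, num_found = 2
After iteration 6: z = 0, num_found = 3
Loop ends.

Final answer: 3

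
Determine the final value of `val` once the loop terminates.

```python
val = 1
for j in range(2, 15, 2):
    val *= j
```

Let's trace through this code step by step.

Initialize: val = 1
Entering loop: for j in range(2, 15, 2):
After iteration 1: j = 2, val = 2
After iteration 2: j = 4, val = 8
After iteration 3: j = 6, val = 48
After iteration 4: j = 8, val = 384
After iteration 5: j = 10, val = 3840
After iteration 6: j = 12, val = 46080
After iteration 7: j = 14, val = 645120
Loop ends.

Final answer: 645120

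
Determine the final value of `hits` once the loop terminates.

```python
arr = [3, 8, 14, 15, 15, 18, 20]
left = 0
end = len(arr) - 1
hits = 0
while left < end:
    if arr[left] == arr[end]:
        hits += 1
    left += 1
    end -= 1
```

Let's trace through this code step by step.

Initialize: arr = [3, 8, 14, 15, 15, 18, 20]
Initialize: left = 0
Initialize: end = 6
Initialize: hits = 0
Entering loop: while left < end:
After iteration 1: left = 1, end = 5, hits = 0
After iteration 2: left = 2, end = 4, hits = 0
After iteration 3: left = 3, end = 3, hits = 0
Loop ends.

Final answer: 0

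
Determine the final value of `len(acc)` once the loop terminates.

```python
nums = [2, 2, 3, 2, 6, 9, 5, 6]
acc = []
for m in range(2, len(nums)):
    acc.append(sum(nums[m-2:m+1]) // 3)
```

Let's trace through this code step by step.

Initialize: nums = [2, 2, 3, 2, 6, 9, 5, 6]
Initialize: acc = []
Entering loop: for m in range(2, len(nums)):
After iteration 1: m = 2, acc = [2]
After iteration 2: m = 3, acc = [2, 2]
After iteration 3: m = 4, acc = [2, 2, 3]
After iteration 4: m = 5, acc = [2, 2, 3, 5]
After iteration 5: m = 6, acc = [2, 2, 3, 5, 6]
After iteration 6: m = 7, acc = [2, 2, 3, 5, 6, 6]
Loop ends.
len(acc) = 6

Final answer: 6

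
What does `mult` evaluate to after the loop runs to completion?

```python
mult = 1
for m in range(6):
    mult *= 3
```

Let's trace through this code step by step.

Initialize: mult = 1
Entering loop: for m in range(6):
After iteration 1: m = 0, mult = 3
After iteration 2: m = 1, mult = 9
After iteration 3: m = 2, mult = 27
After iteration 4: m = 3, mult = 81
After iteration 5: m = 4, mult = 243
After iteration 6: m = 5, mult = 729
Loop ends.

Final answer: 729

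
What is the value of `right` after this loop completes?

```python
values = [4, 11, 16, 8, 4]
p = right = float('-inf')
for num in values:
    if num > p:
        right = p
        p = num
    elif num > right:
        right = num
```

Let's trace through this code step by step.

Initialize: values = [4, 11, 16, 8, 4]
Initialize: p = -inf
Initialize: right = -inf
Entering loop: for num in values:
After iteration 1: num = 4, p = 4, right = -inf
After iteration 2: num = 11, p = 11, right = 4
After iteration 3: num = 16, p = 16, right = 11
After iteration 4: num = 8, p = 16, right = 11
After iteration 5: num = 4, p = 16, right = 11
Loop ends.

Final answer: 11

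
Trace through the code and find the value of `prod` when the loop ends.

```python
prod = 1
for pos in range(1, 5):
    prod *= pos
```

Let's trace through this code step by step.

Initialize: prod = 1
Entering loop: for pos in range(1, 5):
After iteration 1: pos = 1, prod = 1
After iteration 2: pos = 2, prod = 2
After iteration 3: pos = 3, prod = 6
After iteration 4: pos = 4, prod = 24
Loop ends.

Final answer: 24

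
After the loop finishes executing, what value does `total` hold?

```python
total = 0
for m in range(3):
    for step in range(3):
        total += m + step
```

Let's trace through this code step by step.

Initialize: total = 0
Entering loop: for m in range(3):
After iteration 1: m = 0, total = 3
After iteration 2: m = 1, total = 9
After iteration 3: m = 2, total = 18
Loop ends.

Final answer: 18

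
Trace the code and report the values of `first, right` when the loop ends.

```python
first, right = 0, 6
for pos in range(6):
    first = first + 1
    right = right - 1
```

Let's trace through this code step by step.

Initialize: first = 0
Initialize: right = 6
Entering loop: for pos in range(6):
After iteration 1: pos = 0, first = 1, right = 5
After iteration 2: pos = 1, first = 2, right = 4
After iteration 3: pos = 2, first = 3, right = 3
After iteration 4: pos = 3, first = 4, right = 2
After iteration 5: pos = 4, first = 5, right = 1
After iteration 6: pos = 5, first = 6, right = 0
Loop ends.

Final answer: 6, 0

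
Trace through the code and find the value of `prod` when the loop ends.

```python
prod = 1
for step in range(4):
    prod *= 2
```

Let's trace through this code step by step.

Initialize: prod = 1
Entering loop: for step in range(4):
After iteration 1: step = 0, prod = 2
After iteration 2: step = 1, prod = 4
After iteration 3: step = 2, prod = 8
After iteration 4: step = 3, prod = 16
Loop ends.

Final answer: 16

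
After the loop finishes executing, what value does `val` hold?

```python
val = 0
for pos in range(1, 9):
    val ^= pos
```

Let's trace through this code step by step.

Initialize: val = 0
Entering loop: for pos in range(1, 9):
After iteration 1: pos = 1, val = 1
After iteration 2: pos = 2, val = 3
After iteration 3: pos = 3, val = 0
After iteration 4: pos = 4, val = 4
After iteration 5: pos = 5, val = 1
After iteration 6: pos = 6, val = 7
After iteration 7: pos = 7, val = 0
After iteration 8: pos = 8, val = 8
Loop ends.

Final answer: 8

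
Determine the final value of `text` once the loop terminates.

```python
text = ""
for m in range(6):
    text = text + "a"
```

Let's trace through this code step by step.

Initialize: text = ''
Entering loop: for m in range(6):
After iteration 1: m = 0, text = 'a'
After iteration 2: m = 1, text = 'aa'
After iteration 3: m = 2, text = 'aaa'
After iteration 4: m = 3, text = 'aaaa'
After iteration 5: m = 4, text = 'aaaaa'
After iteration 6: m = 5, text = 'aaaaaa'
Loop ends.

Final answer: 'aaaaaa'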